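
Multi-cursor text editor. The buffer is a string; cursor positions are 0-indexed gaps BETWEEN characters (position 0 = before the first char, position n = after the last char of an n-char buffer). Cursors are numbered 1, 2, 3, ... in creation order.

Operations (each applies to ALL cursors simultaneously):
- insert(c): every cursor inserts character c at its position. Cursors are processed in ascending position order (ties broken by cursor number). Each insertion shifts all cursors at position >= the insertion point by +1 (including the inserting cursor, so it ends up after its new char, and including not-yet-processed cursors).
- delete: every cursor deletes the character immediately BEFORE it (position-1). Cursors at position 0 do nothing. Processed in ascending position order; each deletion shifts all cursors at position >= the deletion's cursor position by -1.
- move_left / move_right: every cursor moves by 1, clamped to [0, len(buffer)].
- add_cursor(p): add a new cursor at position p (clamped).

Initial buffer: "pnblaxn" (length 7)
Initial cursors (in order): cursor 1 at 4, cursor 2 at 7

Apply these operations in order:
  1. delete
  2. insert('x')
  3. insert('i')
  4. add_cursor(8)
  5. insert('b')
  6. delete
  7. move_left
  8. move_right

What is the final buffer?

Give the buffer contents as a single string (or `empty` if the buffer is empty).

After op 1 (delete): buffer="pnbax" (len 5), cursors c1@3 c2@5, authorship .....
After op 2 (insert('x')): buffer="pnbxaxx" (len 7), cursors c1@4 c2@7, authorship ...1..2
After op 3 (insert('i')): buffer="pnbxiaxxi" (len 9), cursors c1@5 c2@9, authorship ...11..22
After op 4 (add_cursor(8)): buffer="pnbxiaxxi" (len 9), cursors c1@5 c3@8 c2@9, authorship ...11..22
After op 5 (insert('b')): buffer="pnbxibaxxbib" (len 12), cursors c1@6 c3@10 c2@12, authorship ...111..2322
After op 6 (delete): buffer="pnbxiaxxi" (len 9), cursors c1@5 c3@8 c2@9, authorship ...11..22
After op 7 (move_left): buffer="pnbxiaxxi" (len 9), cursors c1@4 c3@7 c2@8, authorship ...11..22
After op 8 (move_right): buffer="pnbxiaxxi" (len 9), cursors c1@5 c3@8 c2@9, authorship ...11..22

Answer: pnbxiaxxi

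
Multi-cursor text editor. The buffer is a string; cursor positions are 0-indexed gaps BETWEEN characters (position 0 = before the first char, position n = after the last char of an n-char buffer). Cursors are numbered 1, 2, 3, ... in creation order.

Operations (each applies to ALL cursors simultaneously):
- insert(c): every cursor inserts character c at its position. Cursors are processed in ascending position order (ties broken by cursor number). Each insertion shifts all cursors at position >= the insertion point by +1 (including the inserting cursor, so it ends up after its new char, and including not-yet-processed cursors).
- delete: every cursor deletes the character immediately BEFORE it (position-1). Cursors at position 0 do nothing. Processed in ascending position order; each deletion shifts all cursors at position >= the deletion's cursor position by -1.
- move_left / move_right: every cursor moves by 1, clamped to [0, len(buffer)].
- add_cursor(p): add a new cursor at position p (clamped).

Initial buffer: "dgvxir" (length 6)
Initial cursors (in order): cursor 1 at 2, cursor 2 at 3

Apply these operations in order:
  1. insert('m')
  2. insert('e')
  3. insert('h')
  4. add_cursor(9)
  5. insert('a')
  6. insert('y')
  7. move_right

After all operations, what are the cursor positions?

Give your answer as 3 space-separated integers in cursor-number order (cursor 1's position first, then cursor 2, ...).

Answer: 8 16 16

Derivation:
After op 1 (insert('m')): buffer="dgmvmxir" (len 8), cursors c1@3 c2@5, authorship ..1.2...
After op 2 (insert('e')): buffer="dgmevmexir" (len 10), cursors c1@4 c2@7, authorship ..11.22...
After op 3 (insert('h')): buffer="dgmehvmehxir" (len 12), cursors c1@5 c2@9, authorship ..111.222...
After op 4 (add_cursor(9)): buffer="dgmehvmehxir" (len 12), cursors c1@5 c2@9 c3@9, authorship ..111.222...
After op 5 (insert('a')): buffer="dgmehavmehaaxir" (len 15), cursors c1@6 c2@12 c3@12, authorship ..1111.22223...
After op 6 (insert('y')): buffer="dgmehayvmehaayyxir" (len 18), cursors c1@7 c2@15 c3@15, authorship ..11111.2222323...
After op 7 (move_right): buffer="dgmehayvmehaayyxir" (len 18), cursors c1@8 c2@16 c3@16, authorship ..11111.2222323...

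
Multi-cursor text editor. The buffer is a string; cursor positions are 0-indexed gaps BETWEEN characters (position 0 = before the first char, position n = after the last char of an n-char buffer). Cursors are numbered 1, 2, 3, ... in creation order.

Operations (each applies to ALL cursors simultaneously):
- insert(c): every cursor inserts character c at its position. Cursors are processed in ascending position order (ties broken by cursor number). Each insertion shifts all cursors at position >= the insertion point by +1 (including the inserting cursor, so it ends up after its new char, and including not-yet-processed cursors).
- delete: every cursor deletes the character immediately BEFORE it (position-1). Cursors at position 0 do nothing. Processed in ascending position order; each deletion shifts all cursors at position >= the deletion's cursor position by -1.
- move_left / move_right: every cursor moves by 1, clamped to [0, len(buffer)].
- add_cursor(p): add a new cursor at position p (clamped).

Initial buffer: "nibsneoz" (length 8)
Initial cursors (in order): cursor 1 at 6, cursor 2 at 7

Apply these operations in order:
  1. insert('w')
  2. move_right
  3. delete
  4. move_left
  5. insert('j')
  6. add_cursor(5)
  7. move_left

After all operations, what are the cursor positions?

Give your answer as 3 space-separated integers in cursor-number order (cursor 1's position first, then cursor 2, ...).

Answer: 6 8 4

Derivation:
After op 1 (insert('w')): buffer="nibsnewowz" (len 10), cursors c1@7 c2@9, authorship ......1.2.
After op 2 (move_right): buffer="nibsnewowz" (len 10), cursors c1@8 c2@10, authorship ......1.2.
After op 3 (delete): buffer="nibsneww" (len 8), cursors c1@7 c2@8, authorship ......12
After op 4 (move_left): buffer="nibsneww" (len 8), cursors c1@6 c2@7, authorship ......12
After op 5 (insert('j')): buffer="nibsnejwjw" (len 10), cursors c1@7 c2@9, authorship ......1122
After op 6 (add_cursor(5)): buffer="nibsnejwjw" (len 10), cursors c3@5 c1@7 c2@9, authorship ......1122
After op 7 (move_left): buffer="nibsnejwjw" (len 10), cursors c3@4 c1@6 c2@8, authorship ......1122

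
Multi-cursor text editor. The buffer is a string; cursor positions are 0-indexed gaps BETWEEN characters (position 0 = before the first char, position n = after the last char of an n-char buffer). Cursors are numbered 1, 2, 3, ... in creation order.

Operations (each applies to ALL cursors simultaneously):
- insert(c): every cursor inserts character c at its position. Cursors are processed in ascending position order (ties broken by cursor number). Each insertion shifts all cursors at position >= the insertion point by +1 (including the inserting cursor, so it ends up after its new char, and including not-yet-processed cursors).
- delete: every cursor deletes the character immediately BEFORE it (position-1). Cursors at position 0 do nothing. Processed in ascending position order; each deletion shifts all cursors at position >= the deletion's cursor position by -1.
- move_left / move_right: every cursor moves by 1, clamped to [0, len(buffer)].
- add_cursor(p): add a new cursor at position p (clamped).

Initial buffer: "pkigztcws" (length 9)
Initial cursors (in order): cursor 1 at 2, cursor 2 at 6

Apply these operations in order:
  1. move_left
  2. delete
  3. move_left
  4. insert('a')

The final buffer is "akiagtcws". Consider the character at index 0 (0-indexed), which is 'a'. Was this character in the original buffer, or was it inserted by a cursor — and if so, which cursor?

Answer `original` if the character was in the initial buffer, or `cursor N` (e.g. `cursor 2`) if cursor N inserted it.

Answer: cursor 1

Derivation:
After op 1 (move_left): buffer="pkigztcws" (len 9), cursors c1@1 c2@5, authorship .........
After op 2 (delete): buffer="kigtcws" (len 7), cursors c1@0 c2@3, authorship .......
After op 3 (move_left): buffer="kigtcws" (len 7), cursors c1@0 c2@2, authorship .......
After op 4 (insert('a')): buffer="akiagtcws" (len 9), cursors c1@1 c2@4, authorship 1..2.....
Authorship (.=original, N=cursor N): 1 . . 2 . . . . .
Index 0: author = 1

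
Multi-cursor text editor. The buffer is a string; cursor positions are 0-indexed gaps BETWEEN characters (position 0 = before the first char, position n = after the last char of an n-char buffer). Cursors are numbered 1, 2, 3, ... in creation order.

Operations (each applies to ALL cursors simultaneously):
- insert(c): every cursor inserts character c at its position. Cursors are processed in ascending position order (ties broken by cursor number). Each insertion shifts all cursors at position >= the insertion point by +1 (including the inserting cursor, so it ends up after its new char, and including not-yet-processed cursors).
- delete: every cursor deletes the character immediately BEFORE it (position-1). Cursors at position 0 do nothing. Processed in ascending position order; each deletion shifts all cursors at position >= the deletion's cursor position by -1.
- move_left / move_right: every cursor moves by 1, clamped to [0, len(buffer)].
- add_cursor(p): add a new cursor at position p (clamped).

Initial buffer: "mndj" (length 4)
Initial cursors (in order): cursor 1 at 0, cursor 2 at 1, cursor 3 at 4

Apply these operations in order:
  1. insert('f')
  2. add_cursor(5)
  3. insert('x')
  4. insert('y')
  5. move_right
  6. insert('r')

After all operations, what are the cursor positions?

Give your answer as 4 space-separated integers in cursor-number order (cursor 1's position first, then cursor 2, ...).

After op 1 (insert('f')): buffer="fmfndjf" (len 7), cursors c1@1 c2@3 c3@7, authorship 1.2...3
After op 2 (add_cursor(5)): buffer="fmfndjf" (len 7), cursors c1@1 c2@3 c4@5 c3@7, authorship 1.2...3
After op 3 (insert('x')): buffer="fxmfxndxjfx" (len 11), cursors c1@2 c2@5 c4@8 c3@11, authorship 11.22..4.33
After op 4 (insert('y')): buffer="fxymfxyndxyjfxy" (len 15), cursors c1@3 c2@7 c4@11 c3@15, authorship 111.222..44.333
After op 5 (move_right): buffer="fxymfxyndxyjfxy" (len 15), cursors c1@4 c2@8 c4@12 c3@15, authorship 111.222..44.333
After op 6 (insert('r')): buffer="fxymrfxynrdxyjrfxyr" (len 19), cursors c1@5 c2@10 c4@15 c3@19, authorship 111.1222.2.44.43333

Answer: 5 10 19 15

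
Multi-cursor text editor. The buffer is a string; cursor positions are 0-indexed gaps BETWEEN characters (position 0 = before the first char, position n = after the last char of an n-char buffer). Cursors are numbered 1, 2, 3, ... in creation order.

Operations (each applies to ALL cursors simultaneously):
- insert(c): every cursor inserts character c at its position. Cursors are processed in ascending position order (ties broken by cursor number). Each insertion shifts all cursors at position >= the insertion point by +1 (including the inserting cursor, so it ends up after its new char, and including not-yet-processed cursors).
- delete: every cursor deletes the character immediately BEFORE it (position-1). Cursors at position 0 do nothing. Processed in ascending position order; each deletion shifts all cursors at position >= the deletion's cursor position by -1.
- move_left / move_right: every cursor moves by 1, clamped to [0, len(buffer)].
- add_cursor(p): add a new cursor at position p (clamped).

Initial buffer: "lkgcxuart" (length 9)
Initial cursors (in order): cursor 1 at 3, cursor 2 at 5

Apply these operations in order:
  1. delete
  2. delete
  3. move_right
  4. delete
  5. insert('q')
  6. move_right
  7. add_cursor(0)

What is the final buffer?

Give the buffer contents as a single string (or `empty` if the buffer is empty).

Answer: qqart

Derivation:
After op 1 (delete): buffer="lkcuart" (len 7), cursors c1@2 c2@3, authorship .......
After op 2 (delete): buffer="luart" (len 5), cursors c1@1 c2@1, authorship .....
After op 3 (move_right): buffer="luart" (len 5), cursors c1@2 c2@2, authorship .....
After op 4 (delete): buffer="art" (len 3), cursors c1@0 c2@0, authorship ...
After op 5 (insert('q')): buffer="qqart" (len 5), cursors c1@2 c2@2, authorship 12...
After op 6 (move_right): buffer="qqart" (len 5), cursors c1@3 c2@3, authorship 12...
After op 7 (add_cursor(0)): buffer="qqart" (len 5), cursors c3@0 c1@3 c2@3, authorship 12...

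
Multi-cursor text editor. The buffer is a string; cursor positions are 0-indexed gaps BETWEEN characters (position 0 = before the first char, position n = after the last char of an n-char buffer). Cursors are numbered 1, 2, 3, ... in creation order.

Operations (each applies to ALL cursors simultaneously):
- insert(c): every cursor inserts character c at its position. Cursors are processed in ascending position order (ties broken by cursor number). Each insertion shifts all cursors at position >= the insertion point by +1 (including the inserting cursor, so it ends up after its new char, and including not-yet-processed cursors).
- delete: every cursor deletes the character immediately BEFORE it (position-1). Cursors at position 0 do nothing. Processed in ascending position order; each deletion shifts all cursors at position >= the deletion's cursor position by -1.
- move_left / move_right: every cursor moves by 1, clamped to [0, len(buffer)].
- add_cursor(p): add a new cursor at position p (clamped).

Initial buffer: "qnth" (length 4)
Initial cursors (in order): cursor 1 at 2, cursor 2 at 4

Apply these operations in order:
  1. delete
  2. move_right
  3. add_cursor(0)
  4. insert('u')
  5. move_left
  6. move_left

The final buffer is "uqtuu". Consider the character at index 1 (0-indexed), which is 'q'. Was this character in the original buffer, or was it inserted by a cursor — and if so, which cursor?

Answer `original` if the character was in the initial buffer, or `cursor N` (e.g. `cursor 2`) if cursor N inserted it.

After op 1 (delete): buffer="qt" (len 2), cursors c1@1 c2@2, authorship ..
After op 2 (move_right): buffer="qt" (len 2), cursors c1@2 c2@2, authorship ..
After op 3 (add_cursor(0)): buffer="qt" (len 2), cursors c3@0 c1@2 c2@2, authorship ..
After op 4 (insert('u')): buffer="uqtuu" (len 5), cursors c3@1 c1@5 c2@5, authorship 3..12
After op 5 (move_left): buffer="uqtuu" (len 5), cursors c3@0 c1@4 c2@4, authorship 3..12
After op 6 (move_left): buffer="uqtuu" (len 5), cursors c3@0 c1@3 c2@3, authorship 3..12
Authorship (.=original, N=cursor N): 3 . . 1 2
Index 1: author = original

Answer: original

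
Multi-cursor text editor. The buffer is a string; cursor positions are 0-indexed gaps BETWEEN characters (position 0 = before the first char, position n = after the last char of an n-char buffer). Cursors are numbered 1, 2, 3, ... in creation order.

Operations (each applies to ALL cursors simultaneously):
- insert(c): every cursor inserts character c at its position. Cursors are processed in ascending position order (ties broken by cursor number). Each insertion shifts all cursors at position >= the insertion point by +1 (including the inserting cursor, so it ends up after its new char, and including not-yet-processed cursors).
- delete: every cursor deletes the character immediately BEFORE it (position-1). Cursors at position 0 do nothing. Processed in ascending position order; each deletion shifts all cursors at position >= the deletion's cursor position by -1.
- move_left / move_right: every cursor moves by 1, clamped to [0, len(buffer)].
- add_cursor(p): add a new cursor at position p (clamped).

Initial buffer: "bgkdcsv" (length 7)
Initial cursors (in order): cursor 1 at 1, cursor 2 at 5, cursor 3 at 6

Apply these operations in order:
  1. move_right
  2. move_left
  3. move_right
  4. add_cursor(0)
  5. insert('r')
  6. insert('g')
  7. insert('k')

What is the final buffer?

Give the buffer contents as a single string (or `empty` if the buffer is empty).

Answer: rgkbgrgkkdcsrgkvrgk

Derivation:
After op 1 (move_right): buffer="bgkdcsv" (len 7), cursors c1@2 c2@6 c3@7, authorship .......
After op 2 (move_left): buffer="bgkdcsv" (len 7), cursors c1@1 c2@5 c3@6, authorship .......
After op 3 (move_right): buffer="bgkdcsv" (len 7), cursors c1@2 c2@6 c3@7, authorship .......
After op 4 (add_cursor(0)): buffer="bgkdcsv" (len 7), cursors c4@0 c1@2 c2@6 c3@7, authorship .......
After op 5 (insert('r')): buffer="rbgrkdcsrvr" (len 11), cursors c4@1 c1@4 c2@9 c3@11, authorship 4..1....2.3
After op 6 (insert('g')): buffer="rgbgrgkdcsrgvrg" (len 15), cursors c4@2 c1@6 c2@12 c3@15, authorship 44..11....22.33
After op 7 (insert('k')): buffer="rgkbgrgkkdcsrgkvrgk" (len 19), cursors c4@3 c1@8 c2@15 c3@19, authorship 444..111....222.333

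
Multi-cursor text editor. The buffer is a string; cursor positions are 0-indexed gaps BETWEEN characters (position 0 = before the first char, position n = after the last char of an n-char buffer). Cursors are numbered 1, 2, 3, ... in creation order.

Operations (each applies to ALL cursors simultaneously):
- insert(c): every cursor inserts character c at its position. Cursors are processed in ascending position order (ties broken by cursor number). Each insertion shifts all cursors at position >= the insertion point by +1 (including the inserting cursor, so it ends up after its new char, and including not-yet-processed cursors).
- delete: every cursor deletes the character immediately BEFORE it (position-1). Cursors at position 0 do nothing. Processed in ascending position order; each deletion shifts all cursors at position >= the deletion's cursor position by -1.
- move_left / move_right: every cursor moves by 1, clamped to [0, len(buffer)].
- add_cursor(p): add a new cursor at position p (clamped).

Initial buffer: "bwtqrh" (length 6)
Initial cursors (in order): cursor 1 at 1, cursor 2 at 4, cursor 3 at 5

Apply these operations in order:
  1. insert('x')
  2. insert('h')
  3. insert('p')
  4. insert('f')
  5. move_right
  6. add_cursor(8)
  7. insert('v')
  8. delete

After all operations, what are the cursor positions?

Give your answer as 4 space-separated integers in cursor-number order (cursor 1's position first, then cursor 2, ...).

After op 1 (insert('x')): buffer="bxwtqxrxh" (len 9), cursors c1@2 c2@6 c3@8, authorship .1...2.3.
After op 2 (insert('h')): buffer="bxhwtqxhrxhh" (len 12), cursors c1@3 c2@8 c3@11, authorship .11...22.33.
After op 3 (insert('p')): buffer="bxhpwtqxhprxhph" (len 15), cursors c1@4 c2@10 c3@14, authorship .111...222.333.
After op 4 (insert('f')): buffer="bxhpfwtqxhpfrxhpfh" (len 18), cursors c1@5 c2@12 c3@17, authorship .1111...2222.3333.
After op 5 (move_right): buffer="bxhpfwtqxhpfrxhpfh" (len 18), cursors c1@6 c2@13 c3@18, authorship .1111...2222.3333.
After op 6 (add_cursor(8)): buffer="bxhpfwtqxhpfrxhpfh" (len 18), cursors c1@6 c4@8 c2@13 c3@18, authorship .1111...2222.3333.
After op 7 (insert('v')): buffer="bxhpfwvtqvxhpfrvxhpfhv" (len 22), cursors c1@7 c4@10 c2@16 c3@22, authorship .1111.1..42222.23333.3
After op 8 (delete): buffer="bxhpfwtqxhpfrxhpfh" (len 18), cursors c1@6 c4@8 c2@13 c3@18, authorship .1111...2222.3333.

Answer: 6 13 18 8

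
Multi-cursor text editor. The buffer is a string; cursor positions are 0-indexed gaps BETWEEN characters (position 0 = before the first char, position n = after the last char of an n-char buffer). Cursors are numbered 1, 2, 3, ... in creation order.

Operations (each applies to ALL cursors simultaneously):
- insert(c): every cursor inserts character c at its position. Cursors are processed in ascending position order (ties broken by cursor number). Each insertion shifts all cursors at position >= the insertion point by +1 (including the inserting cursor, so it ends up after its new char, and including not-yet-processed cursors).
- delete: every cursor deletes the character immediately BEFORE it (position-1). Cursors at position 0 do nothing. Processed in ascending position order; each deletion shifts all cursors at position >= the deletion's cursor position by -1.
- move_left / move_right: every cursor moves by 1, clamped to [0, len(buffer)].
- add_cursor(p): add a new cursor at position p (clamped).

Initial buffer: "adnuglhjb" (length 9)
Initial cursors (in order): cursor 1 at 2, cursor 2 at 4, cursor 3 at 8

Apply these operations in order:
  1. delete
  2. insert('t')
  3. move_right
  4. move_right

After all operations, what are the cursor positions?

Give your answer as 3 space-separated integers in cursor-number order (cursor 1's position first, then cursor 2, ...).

Answer: 4 6 9

Derivation:
After op 1 (delete): buffer="anglhb" (len 6), cursors c1@1 c2@2 c3@5, authorship ......
After op 2 (insert('t')): buffer="atntglhtb" (len 9), cursors c1@2 c2@4 c3@8, authorship .1.2...3.
After op 3 (move_right): buffer="atntglhtb" (len 9), cursors c1@3 c2@5 c3@9, authorship .1.2...3.
After op 4 (move_right): buffer="atntglhtb" (len 9), cursors c1@4 c2@6 c3@9, authorship .1.2...3.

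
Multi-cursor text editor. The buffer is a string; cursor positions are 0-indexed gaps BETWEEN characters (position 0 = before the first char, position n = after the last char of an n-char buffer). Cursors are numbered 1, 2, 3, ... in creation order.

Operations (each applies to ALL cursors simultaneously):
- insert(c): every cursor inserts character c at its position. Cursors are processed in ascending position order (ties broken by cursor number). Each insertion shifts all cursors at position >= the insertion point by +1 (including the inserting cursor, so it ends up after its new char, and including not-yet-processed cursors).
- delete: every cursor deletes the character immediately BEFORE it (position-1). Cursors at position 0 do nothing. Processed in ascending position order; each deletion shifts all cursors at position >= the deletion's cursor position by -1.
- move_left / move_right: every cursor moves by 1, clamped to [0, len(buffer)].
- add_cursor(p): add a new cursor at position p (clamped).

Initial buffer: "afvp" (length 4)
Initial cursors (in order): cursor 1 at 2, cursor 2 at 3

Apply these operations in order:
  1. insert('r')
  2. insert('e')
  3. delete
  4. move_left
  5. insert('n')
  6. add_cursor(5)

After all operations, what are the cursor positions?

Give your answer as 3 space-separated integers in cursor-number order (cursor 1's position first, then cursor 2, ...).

Answer: 3 6 5

Derivation:
After op 1 (insert('r')): buffer="afrvrp" (len 6), cursors c1@3 c2@5, authorship ..1.2.
After op 2 (insert('e')): buffer="afrevrep" (len 8), cursors c1@4 c2@7, authorship ..11.22.
After op 3 (delete): buffer="afrvrp" (len 6), cursors c1@3 c2@5, authorship ..1.2.
After op 4 (move_left): buffer="afrvrp" (len 6), cursors c1@2 c2@4, authorship ..1.2.
After op 5 (insert('n')): buffer="afnrvnrp" (len 8), cursors c1@3 c2@6, authorship ..11.22.
After op 6 (add_cursor(5)): buffer="afnrvnrp" (len 8), cursors c1@3 c3@5 c2@6, authorship ..11.22.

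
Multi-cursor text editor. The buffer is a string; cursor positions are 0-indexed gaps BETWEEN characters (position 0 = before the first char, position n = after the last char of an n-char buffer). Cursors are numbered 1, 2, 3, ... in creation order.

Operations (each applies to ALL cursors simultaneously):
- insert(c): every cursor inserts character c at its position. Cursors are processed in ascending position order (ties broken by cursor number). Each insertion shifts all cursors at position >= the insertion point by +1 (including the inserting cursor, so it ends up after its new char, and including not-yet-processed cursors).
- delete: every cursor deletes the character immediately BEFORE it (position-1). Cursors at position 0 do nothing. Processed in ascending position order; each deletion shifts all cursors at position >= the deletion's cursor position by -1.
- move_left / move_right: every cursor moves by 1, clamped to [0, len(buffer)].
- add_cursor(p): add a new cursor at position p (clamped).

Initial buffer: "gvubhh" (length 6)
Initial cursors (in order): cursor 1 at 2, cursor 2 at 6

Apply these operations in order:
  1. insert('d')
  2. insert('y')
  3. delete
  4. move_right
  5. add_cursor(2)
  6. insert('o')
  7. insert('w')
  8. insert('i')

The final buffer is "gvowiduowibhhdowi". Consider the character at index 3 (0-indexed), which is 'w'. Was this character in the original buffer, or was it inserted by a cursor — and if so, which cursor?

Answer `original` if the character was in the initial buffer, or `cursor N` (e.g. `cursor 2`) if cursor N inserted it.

After op 1 (insert('d')): buffer="gvdubhhd" (len 8), cursors c1@3 c2@8, authorship ..1....2
After op 2 (insert('y')): buffer="gvdyubhhdy" (len 10), cursors c1@4 c2@10, authorship ..11....22
After op 3 (delete): buffer="gvdubhhd" (len 8), cursors c1@3 c2@8, authorship ..1....2
After op 4 (move_right): buffer="gvdubhhd" (len 8), cursors c1@4 c2@8, authorship ..1....2
After op 5 (add_cursor(2)): buffer="gvdubhhd" (len 8), cursors c3@2 c1@4 c2@8, authorship ..1....2
After op 6 (insert('o')): buffer="gvoduobhhdo" (len 11), cursors c3@3 c1@6 c2@11, authorship ..31.1...22
After op 7 (insert('w')): buffer="gvowduowbhhdow" (len 14), cursors c3@4 c1@8 c2@14, authorship ..331.11...222
After op 8 (insert('i')): buffer="gvowiduowibhhdowi" (len 17), cursors c3@5 c1@10 c2@17, authorship ..3331.111...2222
Authorship (.=original, N=cursor N): . . 3 3 3 1 . 1 1 1 . . . 2 2 2 2
Index 3: author = 3

Answer: cursor 3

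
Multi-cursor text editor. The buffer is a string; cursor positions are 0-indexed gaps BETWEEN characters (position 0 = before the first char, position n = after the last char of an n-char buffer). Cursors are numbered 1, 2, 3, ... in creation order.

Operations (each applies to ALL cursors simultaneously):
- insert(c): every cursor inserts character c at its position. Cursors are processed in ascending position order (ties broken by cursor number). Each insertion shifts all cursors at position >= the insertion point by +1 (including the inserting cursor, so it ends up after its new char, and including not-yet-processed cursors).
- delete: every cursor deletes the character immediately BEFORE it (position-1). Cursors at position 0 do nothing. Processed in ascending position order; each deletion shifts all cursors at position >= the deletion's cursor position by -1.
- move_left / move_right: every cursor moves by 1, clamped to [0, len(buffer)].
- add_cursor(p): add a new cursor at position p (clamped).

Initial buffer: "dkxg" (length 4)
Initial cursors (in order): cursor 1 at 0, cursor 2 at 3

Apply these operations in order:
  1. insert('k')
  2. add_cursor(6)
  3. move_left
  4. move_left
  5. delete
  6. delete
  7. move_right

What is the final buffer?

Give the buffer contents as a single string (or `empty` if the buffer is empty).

After op 1 (insert('k')): buffer="kdkxkg" (len 6), cursors c1@1 c2@5, authorship 1...2.
After op 2 (add_cursor(6)): buffer="kdkxkg" (len 6), cursors c1@1 c2@5 c3@6, authorship 1...2.
After op 3 (move_left): buffer="kdkxkg" (len 6), cursors c1@0 c2@4 c3@5, authorship 1...2.
After op 4 (move_left): buffer="kdkxkg" (len 6), cursors c1@0 c2@3 c3@4, authorship 1...2.
After op 5 (delete): buffer="kdkg" (len 4), cursors c1@0 c2@2 c3@2, authorship 1.2.
After op 6 (delete): buffer="kg" (len 2), cursors c1@0 c2@0 c3@0, authorship 2.
After op 7 (move_right): buffer="kg" (len 2), cursors c1@1 c2@1 c3@1, authorship 2.

Answer: kg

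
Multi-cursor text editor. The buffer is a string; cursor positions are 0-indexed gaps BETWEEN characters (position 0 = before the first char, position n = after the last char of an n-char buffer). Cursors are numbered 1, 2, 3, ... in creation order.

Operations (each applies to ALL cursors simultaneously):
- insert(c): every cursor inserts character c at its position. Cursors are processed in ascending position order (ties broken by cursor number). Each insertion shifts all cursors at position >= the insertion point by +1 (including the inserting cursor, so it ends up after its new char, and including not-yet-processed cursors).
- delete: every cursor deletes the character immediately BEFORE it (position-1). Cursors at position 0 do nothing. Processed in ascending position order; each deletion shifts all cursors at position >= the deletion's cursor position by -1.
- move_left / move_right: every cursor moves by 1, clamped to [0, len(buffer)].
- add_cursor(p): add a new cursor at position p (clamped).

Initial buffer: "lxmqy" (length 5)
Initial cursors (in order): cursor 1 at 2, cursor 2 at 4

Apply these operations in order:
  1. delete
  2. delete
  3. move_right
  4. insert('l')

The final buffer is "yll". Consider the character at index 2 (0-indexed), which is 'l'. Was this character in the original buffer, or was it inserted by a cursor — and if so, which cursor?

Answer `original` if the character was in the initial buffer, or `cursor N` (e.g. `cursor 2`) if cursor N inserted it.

Answer: cursor 2

Derivation:
After op 1 (delete): buffer="lmy" (len 3), cursors c1@1 c2@2, authorship ...
After op 2 (delete): buffer="y" (len 1), cursors c1@0 c2@0, authorship .
After op 3 (move_right): buffer="y" (len 1), cursors c1@1 c2@1, authorship .
After op 4 (insert('l')): buffer="yll" (len 3), cursors c1@3 c2@3, authorship .12
Authorship (.=original, N=cursor N): . 1 2
Index 2: author = 2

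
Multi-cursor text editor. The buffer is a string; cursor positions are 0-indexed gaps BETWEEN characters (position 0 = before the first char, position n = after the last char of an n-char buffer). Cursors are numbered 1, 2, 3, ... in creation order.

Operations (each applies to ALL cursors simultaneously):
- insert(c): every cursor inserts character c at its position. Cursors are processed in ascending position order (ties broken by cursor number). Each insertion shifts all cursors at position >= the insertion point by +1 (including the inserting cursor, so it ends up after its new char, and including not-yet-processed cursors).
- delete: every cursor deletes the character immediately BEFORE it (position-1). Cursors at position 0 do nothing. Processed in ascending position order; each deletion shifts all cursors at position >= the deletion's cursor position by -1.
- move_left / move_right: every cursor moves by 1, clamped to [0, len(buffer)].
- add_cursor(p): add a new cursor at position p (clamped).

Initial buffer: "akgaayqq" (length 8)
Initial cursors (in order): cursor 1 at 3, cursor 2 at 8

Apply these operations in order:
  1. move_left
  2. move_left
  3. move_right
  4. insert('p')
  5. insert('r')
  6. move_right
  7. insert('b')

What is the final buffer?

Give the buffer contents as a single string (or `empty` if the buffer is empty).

After op 1 (move_left): buffer="akgaayqq" (len 8), cursors c1@2 c2@7, authorship ........
After op 2 (move_left): buffer="akgaayqq" (len 8), cursors c1@1 c2@6, authorship ........
After op 3 (move_right): buffer="akgaayqq" (len 8), cursors c1@2 c2@7, authorship ........
After op 4 (insert('p')): buffer="akpgaayqpq" (len 10), cursors c1@3 c2@9, authorship ..1.....2.
After op 5 (insert('r')): buffer="akprgaayqprq" (len 12), cursors c1@4 c2@11, authorship ..11.....22.
After op 6 (move_right): buffer="akprgaayqprq" (len 12), cursors c1@5 c2@12, authorship ..11.....22.
After op 7 (insert('b')): buffer="akprgbaayqprqb" (len 14), cursors c1@6 c2@14, authorship ..11.1....22.2

Answer: akprgbaayqprqb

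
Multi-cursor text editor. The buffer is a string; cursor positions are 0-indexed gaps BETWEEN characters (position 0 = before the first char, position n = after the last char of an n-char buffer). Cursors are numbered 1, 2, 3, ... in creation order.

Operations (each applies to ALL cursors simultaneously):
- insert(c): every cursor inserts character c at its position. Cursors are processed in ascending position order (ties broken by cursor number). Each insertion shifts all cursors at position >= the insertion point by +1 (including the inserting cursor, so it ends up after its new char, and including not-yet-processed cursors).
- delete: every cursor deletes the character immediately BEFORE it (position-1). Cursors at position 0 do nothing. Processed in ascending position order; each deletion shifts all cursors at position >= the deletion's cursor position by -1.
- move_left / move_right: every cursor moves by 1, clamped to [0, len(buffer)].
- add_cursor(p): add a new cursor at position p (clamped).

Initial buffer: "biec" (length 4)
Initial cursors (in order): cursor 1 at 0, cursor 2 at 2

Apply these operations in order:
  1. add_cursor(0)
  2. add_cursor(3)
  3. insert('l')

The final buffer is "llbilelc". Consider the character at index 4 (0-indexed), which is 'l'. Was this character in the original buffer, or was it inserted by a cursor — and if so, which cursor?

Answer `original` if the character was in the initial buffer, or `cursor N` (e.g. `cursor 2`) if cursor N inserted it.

Answer: cursor 2

Derivation:
After op 1 (add_cursor(0)): buffer="biec" (len 4), cursors c1@0 c3@0 c2@2, authorship ....
After op 2 (add_cursor(3)): buffer="biec" (len 4), cursors c1@0 c3@0 c2@2 c4@3, authorship ....
After op 3 (insert('l')): buffer="llbilelc" (len 8), cursors c1@2 c3@2 c2@5 c4@7, authorship 13..2.4.
Authorship (.=original, N=cursor N): 1 3 . . 2 . 4 .
Index 4: author = 2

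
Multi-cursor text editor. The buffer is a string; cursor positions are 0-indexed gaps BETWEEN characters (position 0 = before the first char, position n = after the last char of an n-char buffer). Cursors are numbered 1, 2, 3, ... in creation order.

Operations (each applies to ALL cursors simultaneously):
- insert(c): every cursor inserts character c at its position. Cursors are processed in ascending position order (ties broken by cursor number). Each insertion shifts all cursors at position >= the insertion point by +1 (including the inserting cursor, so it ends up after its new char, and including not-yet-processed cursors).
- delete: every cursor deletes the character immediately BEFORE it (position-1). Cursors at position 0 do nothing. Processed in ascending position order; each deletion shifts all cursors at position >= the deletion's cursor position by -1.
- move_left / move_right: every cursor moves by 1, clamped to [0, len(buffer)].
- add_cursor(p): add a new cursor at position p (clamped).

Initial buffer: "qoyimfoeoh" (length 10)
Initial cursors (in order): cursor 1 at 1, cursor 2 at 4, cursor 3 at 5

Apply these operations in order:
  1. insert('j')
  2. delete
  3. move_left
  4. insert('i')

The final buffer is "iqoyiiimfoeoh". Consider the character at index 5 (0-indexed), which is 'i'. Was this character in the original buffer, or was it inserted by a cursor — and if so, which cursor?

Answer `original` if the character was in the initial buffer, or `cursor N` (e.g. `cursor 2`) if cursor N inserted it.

After op 1 (insert('j')): buffer="qjoyijmjfoeoh" (len 13), cursors c1@2 c2@6 c3@8, authorship .1...2.3.....
After op 2 (delete): buffer="qoyimfoeoh" (len 10), cursors c1@1 c2@4 c3@5, authorship ..........
After op 3 (move_left): buffer="qoyimfoeoh" (len 10), cursors c1@0 c2@3 c3@4, authorship ..........
After op 4 (insert('i')): buffer="iqoyiiimfoeoh" (len 13), cursors c1@1 c2@5 c3@7, authorship 1...2.3......
Authorship (.=original, N=cursor N): 1 . . . 2 . 3 . . . . . .
Index 5: author = original

Answer: original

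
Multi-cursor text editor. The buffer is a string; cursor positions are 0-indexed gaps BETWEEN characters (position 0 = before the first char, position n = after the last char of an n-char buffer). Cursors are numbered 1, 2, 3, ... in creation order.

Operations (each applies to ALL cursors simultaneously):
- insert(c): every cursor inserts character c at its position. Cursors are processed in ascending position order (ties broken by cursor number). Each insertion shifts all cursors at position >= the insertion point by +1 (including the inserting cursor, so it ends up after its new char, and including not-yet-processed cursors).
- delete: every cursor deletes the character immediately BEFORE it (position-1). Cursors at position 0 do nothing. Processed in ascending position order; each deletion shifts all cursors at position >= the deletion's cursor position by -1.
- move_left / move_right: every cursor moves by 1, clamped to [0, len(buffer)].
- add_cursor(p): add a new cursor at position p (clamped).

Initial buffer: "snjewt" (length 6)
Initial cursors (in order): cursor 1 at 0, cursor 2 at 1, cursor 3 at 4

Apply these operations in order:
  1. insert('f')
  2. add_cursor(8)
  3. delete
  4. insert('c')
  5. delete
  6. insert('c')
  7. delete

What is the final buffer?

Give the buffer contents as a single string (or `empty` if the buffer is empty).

After op 1 (insert('f')): buffer="fsfnjefwt" (len 9), cursors c1@1 c2@3 c3@7, authorship 1.2...3..
After op 2 (add_cursor(8)): buffer="fsfnjefwt" (len 9), cursors c1@1 c2@3 c3@7 c4@8, authorship 1.2...3..
After op 3 (delete): buffer="snjet" (len 5), cursors c1@0 c2@1 c3@4 c4@4, authorship .....
After op 4 (insert('c')): buffer="cscnjecct" (len 9), cursors c1@1 c2@3 c3@8 c4@8, authorship 1.2...34.
After op 5 (delete): buffer="snjet" (len 5), cursors c1@0 c2@1 c3@4 c4@4, authorship .....
After op 6 (insert('c')): buffer="cscnjecct" (len 9), cursors c1@1 c2@3 c3@8 c4@8, authorship 1.2...34.
After op 7 (delete): buffer="snjet" (len 5), cursors c1@0 c2@1 c3@4 c4@4, authorship .....

Answer: snjet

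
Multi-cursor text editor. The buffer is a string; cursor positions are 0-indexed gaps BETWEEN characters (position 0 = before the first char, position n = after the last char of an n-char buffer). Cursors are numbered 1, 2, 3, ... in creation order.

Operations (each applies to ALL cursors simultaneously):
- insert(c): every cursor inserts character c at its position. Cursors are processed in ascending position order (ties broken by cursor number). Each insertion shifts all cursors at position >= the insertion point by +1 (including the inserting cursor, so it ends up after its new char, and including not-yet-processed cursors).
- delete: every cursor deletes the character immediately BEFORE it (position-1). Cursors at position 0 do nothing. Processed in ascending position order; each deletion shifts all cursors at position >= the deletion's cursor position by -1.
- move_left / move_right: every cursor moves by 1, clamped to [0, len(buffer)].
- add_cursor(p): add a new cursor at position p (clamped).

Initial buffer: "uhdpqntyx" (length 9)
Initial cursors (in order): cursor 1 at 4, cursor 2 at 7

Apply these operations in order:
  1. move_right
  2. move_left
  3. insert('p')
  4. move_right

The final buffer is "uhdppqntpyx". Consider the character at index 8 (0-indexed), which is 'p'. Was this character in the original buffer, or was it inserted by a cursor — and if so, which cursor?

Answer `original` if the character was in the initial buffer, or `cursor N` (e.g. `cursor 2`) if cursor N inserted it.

Answer: cursor 2

Derivation:
After op 1 (move_right): buffer="uhdpqntyx" (len 9), cursors c1@5 c2@8, authorship .........
After op 2 (move_left): buffer="uhdpqntyx" (len 9), cursors c1@4 c2@7, authorship .........
After op 3 (insert('p')): buffer="uhdppqntpyx" (len 11), cursors c1@5 c2@9, authorship ....1...2..
After op 4 (move_right): buffer="uhdppqntpyx" (len 11), cursors c1@6 c2@10, authorship ....1...2..
Authorship (.=original, N=cursor N): . . . . 1 . . . 2 . .
Index 8: author = 2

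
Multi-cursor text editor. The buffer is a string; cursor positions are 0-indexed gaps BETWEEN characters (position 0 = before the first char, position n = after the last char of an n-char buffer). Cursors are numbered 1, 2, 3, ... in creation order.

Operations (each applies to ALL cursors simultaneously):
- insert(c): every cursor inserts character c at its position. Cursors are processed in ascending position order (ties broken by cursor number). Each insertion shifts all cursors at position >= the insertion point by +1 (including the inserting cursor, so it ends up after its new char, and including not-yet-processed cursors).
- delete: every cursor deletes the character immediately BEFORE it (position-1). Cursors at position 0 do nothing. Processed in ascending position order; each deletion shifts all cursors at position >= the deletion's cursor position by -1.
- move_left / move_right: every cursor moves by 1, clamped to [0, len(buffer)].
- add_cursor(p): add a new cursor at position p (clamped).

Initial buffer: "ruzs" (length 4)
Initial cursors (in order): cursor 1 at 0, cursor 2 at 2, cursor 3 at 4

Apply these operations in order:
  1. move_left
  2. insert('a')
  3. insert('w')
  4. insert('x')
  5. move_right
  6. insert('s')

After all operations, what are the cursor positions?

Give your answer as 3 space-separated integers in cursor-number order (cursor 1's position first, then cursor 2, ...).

Answer: 5 10 16

Derivation:
After op 1 (move_left): buffer="ruzs" (len 4), cursors c1@0 c2@1 c3@3, authorship ....
After op 2 (insert('a')): buffer="arauzas" (len 7), cursors c1@1 c2@3 c3@6, authorship 1.2..3.
After op 3 (insert('w')): buffer="awrawuzaws" (len 10), cursors c1@2 c2@5 c3@9, authorship 11.22..33.
After op 4 (insert('x')): buffer="awxrawxuzawxs" (len 13), cursors c1@3 c2@7 c3@12, authorship 111.222..333.
After op 5 (move_right): buffer="awxrawxuzawxs" (len 13), cursors c1@4 c2@8 c3@13, authorship 111.222..333.
After op 6 (insert('s')): buffer="awxrsawxuszawxss" (len 16), cursors c1@5 c2@10 c3@16, authorship 111.1222.2.333.3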